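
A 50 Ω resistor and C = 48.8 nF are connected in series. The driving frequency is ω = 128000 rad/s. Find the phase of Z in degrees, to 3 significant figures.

-72.7°

X_C = 1/(ωC) = 160 Ω
Z = 50.0 − j160 Ω
|Z| = √(50.0² + 160²) = 168 Ω
∠Z = arctan(-160/50.0) = -72.7°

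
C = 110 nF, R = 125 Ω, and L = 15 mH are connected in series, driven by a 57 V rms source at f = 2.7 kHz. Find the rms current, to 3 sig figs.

ω = 2πf = 16960 rad/s
X_L = ωL = 254 Ω
X_C = 1/(ωC) = 536 Ω
Net reactance X = X_L − X_C = -281 Ω
Z = 125 − j281 Ω
|Z| = √(125² + 281²) = 308 Ω
I = V/|Z| = 57/308 = 185 mA

185 mA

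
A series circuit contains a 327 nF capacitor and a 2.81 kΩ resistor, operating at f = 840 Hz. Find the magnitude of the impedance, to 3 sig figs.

2870 Ω

ω = 2πf = 5278 rad/s
X_C = 1/(ωC) = 579 Ω
Z = 2810 − j579 Ω
|Z| = √(2810² + 579²) = 2870 Ω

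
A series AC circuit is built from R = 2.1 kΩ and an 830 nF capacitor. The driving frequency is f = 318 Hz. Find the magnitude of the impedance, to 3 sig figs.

2180 Ω

ω = 2πf = 1998 rad/s
X_C = 1/(ωC) = 603 Ω
Z = 2100 − j603 Ω
|Z| = √(2100² + 603²) = 2180 Ω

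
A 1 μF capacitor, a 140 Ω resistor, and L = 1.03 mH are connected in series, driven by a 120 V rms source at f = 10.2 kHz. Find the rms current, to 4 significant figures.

806.5 mA

ω = 2πf = 64090 rad/s
X_L = ωL = 66.01 Ω
X_C = 1/(ωC) = 15.60 Ω
Net reactance X = X_L − X_C = 50.41 Ω
Z = 140.0 + j50.41 Ω
|Z| = √(140.0² + 50.41²) = 148.8 Ω
I = V/|Z| = 120/148.8 = 806.5 mA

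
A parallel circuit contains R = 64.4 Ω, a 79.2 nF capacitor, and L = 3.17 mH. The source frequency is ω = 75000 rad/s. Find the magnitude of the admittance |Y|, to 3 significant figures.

X_L = ωL = 238 Ω
X_C = 1/(ωC) = 168 Ω
Parallel: admittances add. Y = 1/R + 1/(jωL) + jωC
Y = (0.0155 + j0.00173) S
|Y| = 0.0156 S → |Z| = 1/|Y| = 64.0 Ω, ∠Z = −∠Y = -6.37°

15.6 mS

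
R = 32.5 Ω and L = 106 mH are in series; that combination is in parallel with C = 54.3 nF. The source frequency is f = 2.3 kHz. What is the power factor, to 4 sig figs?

ω = 2πf = 14450 rad/s
X_L = ωL = 1532 Ω
X_C = 1/(ωC) = 1274 Ω
Branch 1 (R+jX_L): Z₁ = 32.50 + j1532 Ω, |Z₁| = 1532 Ω
Branch 2 (−jX_C): Z₂ = −j1274 Ω
Parallel: Z = Z₁Z₂/(Z₁+Z₂), |Z| = 7524 Ω, ∠Z = -84.02°
cos φ = cos(-84.02°) = 0.1042

0.1042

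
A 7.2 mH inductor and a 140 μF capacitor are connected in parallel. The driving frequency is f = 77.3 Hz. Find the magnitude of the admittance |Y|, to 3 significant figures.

218 mS

ω = 2πf = 485.7 rad/s
X_L = ωL = 3.50 Ω
X_C = 1/(ωC) = 14.7 Ω
Parallel: admittances add. Y = 1/(jωL) + jωC
Y = (0 − j0.218) S
|Y| = 0.218 S → |Z| = 1/|Y| = 4.59 Ω, ∠Z = −∠Y = 90.0°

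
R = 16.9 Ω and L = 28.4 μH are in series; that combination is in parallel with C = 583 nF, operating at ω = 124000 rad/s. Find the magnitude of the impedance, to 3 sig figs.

X_L = ωL = 3.52 Ω
X_C = 1/(ωC) = 13.8 Ω
Branch 1 (R+jX_L): Z₁ = 16.9 + j3.52 Ω, |Z₁| = 17.3 Ω
Branch 2 (−jX_C): Z₂ = −j13.8 Ω
Parallel: Z = Z₁Z₂/(Z₁+Z₂), |Z| = 12.1 Ω, ∠Z = -46.8°

12.1 Ω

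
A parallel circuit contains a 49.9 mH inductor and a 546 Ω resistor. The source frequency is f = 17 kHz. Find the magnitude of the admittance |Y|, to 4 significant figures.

1.841 mS

ω = 2πf = 106800 rad/s
X_L = ωL = 5330 Ω
Parallel: admittances add. Y = 1/R + 1/(jωL)
Y = (0.001832 − j0.0001876) S
|Y| = 0.001841 S → |Z| = 1/|Y| = 543.2 Ω, ∠Z = −∠Y = 5.849°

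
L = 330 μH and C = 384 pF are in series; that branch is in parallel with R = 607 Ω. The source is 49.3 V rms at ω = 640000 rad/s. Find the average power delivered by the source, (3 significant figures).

X_L = ωL = 211 Ω
X_C = 1/(ωC) = 4070 Ω
Branch 1: Z₁ = R = 607 Ω
Branch 2 (series LC): Z₂ = j(X_L − X_C) = −j3860 Ω
Parallel: Z = Z₁Z₂/(Z₁+Z₂), |Z| = 600 Ω, ∠Z = -8.94°
I = V/|Z| = 82.2 mA
P = VI cos φ = 49.3 × 0.0822 × cos(-8.94°) = 4.00 W

4.00 W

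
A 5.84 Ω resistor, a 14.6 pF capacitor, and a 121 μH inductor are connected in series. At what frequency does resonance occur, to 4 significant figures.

ω₀ = 1/√(LC) = 1/√(0.000121 × 1.46e-11) = 2.379e+07 rad/s
f₀ = ω₀/(2π) = 3.787 MHz

3.787 MHz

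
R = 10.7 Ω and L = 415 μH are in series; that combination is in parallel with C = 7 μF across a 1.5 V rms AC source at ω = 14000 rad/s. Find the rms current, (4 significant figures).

139.7 mA

X_L = ωL = 5.810 Ω
X_C = 1/(ωC) = 10.20 Ω
Branch 1 (R+jX_L): Z₁ = 10.70 + j5.810 Ω, |Z₁| = 12.18 Ω
Branch 2 (−jX_C): Z₂ = −j10.20 Ω
Parallel: Z = Z₁Z₂/(Z₁+Z₂), |Z| = 10.74 Ω, ∠Z = -39.17°
I = V/|Z| = 1.5/10.74 = 139.7 mA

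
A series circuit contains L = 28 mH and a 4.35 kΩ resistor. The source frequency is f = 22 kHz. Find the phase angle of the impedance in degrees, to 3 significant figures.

ω = 2πf = 138200 rad/s
X_L = ωL = 3870 Ω
Z = 4350 + j3870 Ω
|Z| = √(4350² + 3870²) = 5820 Ω
∠Z = arctan(3870/4350) = 41.7°

41.7°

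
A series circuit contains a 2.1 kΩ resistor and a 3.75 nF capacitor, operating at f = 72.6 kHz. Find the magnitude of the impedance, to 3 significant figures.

ω = 2πf = 456200 rad/s
X_C = 1/(ωC) = 585 Ω
Z = 2100 − j585 Ω
|Z| = √(2100² + 585²) = 2180 Ω

2180 Ω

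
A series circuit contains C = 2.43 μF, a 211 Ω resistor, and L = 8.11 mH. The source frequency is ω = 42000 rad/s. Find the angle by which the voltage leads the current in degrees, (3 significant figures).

X_L = ωL = 341 Ω
X_C = 1/(ωC) = 9.80 Ω
Net reactance X = X_L − X_C = 331 Ω
Z = 211 + j331 Ω
|Z| = √(211² + 331²) = 392 Ω
∠Z = arctan(331/211) = 57.5°

57.5°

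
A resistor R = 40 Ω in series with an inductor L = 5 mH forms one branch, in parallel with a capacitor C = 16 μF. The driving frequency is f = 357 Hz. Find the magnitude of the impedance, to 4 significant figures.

ω = 2πf = 2243 rad/s
X_L = ωL = 11.22 Ω
X_C = 1/(ωC) = 27.86 Ω
Branch 1 (R+jX_L): Z₁ = 40.00 + j11.22 Ω, |Z₁| = 41.54 Ω
Branch 2 (−jX_C): Z₂ = −j27.86 Ω
Parallel: Z = Z₁Z₂/(Z₁+Z₂), |Z| = 26.72 Ω, ∠Z = -51.74°

26.72 Ω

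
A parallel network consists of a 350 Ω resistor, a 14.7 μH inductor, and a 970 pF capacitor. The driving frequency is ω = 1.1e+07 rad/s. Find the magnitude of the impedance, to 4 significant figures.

188.0 Ω

X_L = ωL = 161.7 Ω
X_C = 1/(ωC) = 93.72 Ω
Parallel: admittances add. Y = 1/R + 1/(jωL) + jωC
Y = (0.002857 + j0.004486) S
|Y| = 0.005318 S → |Z| = 1/|Y| = 188.0 Ω, ∠Z = −∠Y = -57.51°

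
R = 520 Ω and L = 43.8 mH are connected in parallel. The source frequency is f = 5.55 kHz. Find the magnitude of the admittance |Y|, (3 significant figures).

2.03 mS

ω = 2πf = 34870 rad/s
X_L = ωL = 1530 Ω
Parallel: admittances add. Y = 1/R + 1/(jωL)
Y = (0.00192 − j0.000655) S
|Y| = 0.00203 S → |Z| = 1/|Y| = 492 Ω, ∠Z = −∠Y = 18.8°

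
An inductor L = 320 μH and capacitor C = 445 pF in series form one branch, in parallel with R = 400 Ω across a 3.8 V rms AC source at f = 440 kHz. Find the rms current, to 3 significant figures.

ω = 2πf = 2.765e+06 rad/s
X_L = ωL = 885 Ω
X_C = 1/(ωC) = 813 Ω
Branch 1: Z₁ = R = 400 Ω
Branch 2 (series LC): Z₂ = j(X_L − X_C) = j71.8 Ω
Parallel: Z = Z₁Z₂/(Z₁+Z₂), |Z| = 70.7 Ω, ∠Z = 79.8°
I = V/|Z| = 3.8/70.7 = 53.8 mA

53.8 mA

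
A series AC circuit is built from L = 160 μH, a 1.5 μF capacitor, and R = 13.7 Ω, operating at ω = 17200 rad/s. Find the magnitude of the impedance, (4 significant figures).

X_L = ωL = 2.752 Ω
X_C = 1/(ωC) = 38.76 Ω
Net reactance X = X_L − X_C = -36.01 Ω
Z = 13.70 − j36.01 Ω
|Z| = √(13.70² + 36.01²) = 38.53 Ω

38.53 Ω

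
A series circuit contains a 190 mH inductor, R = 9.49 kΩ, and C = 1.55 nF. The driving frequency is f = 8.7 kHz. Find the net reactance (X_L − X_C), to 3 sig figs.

ω = 2πf = 54660 rad/s
X_L = ωL = 10400 Ω
X_C = 1/(ωC) = 11800 Ω
X = 10400 − 11800 = -1420 Ω

-1420 Ω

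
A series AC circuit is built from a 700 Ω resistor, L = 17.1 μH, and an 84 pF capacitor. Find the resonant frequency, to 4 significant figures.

ω₀ = 1/√(LC) = 1/√(1.71e-05 × 8.4e-11) = 2.639e+07 rad/s
f₀ = ω₀/(2π) = 4.199 MHz

4.199 MHz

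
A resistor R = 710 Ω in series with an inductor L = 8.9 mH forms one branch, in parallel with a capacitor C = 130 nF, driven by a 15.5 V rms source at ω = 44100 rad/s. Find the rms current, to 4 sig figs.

81.35 mA

X_L = ωL = 392.5 Ω
X_C = 1/(ωC) = 174.4 Ω
Branch 1 (R+jX_L): Z₁ = 710.0 + j392.5 Ω, |Z₁| = 811.3 Ω
Branch 2 (−jX_C): Z₂ = −j174.4 Ω
Parallel: Z = Z₁Z₂/(Z₁+Z₂), |Z| = 190.5 Ω, ∠Z = -78.14°
I = V/|Z| = 15.5/190.5 = 81.35 mA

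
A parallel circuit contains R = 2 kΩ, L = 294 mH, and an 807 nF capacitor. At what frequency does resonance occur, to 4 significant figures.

ω₀ = 1/√(LC) = 1/√(0.294 × 8.07e-07) = 2053 rad/s
f₀ = ω₀/(2π) = 326.7 Hz

326.7 Hz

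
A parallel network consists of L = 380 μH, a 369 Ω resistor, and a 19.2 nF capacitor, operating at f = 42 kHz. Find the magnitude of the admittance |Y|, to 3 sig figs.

5.60 mS

ω = 2πf = 263900 rad/s
X_L = ωL = 100 Ω
X_C = 1/(ωC) = 197 Ω
Parallel: admittances add. Y = 1/R + 1/(jωL) + jωC
Y = (0.00271 − j0.00491) S
|Y| = 0.00560 S → |Z| = 1/|Y| = 178 Ω, ∠Z = −∠Y = 61.1°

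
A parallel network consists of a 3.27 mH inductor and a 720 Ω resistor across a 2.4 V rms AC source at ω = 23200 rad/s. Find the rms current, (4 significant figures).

31.81 mA

X_L = ωL = 75.86 Ω
Parallel: admittances add. Y = 1/R + 1/(jωL)
Y = (0.001389 − j0.01318) S
|Y| = 0.01325 S → |Z| = 1/|Y| = 75.45 Ω, ∠Z = −∠Y = 83.99°
I = V/|Z| = 2.4/75.45 = 31.81 mA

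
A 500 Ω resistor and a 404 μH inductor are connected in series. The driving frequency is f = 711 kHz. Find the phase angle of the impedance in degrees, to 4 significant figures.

ω = 2πf = 4.467e+06 rad/s
X_L = ωL = 1805 Ω
Z = 500.0 + j1805 Ω
|Z| = √(500.0² + 1805²) = 1873 Ω
∠Z = arctan(1805/500.0) = 74.52°

74.52°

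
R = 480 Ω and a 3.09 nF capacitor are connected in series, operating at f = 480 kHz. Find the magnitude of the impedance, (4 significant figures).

491.8 Ω

ω = 2πf = 3.016e+06 rad/s
X_C = 1/(ωC) = 107.3 Ω
Z = 480.0 − j107.3 Ω
|Z| = √(480.0² + 107.3²) = 491.8 Ω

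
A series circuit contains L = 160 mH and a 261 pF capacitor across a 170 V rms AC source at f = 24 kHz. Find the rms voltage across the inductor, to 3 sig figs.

ω = 2πf = 150800 rad/s
X_L = ωL = 24100 Ω
X_C = 1/(ωC) = 25400 Ω
Net reactance X = X_L − X_C = -1280 Ω
Z = − j1280 Ω
|Z| = √(0² + 1280²) = 1280 Ω
I = V/|Z| = 133 mA
V_L = I·|Z_L| = 0.133 × 24100 = 3200 V

3200 V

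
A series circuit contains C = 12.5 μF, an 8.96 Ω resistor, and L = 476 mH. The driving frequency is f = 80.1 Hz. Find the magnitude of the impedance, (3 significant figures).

81.1 Ω

ω = 2πf = 503.3 rad/s
X_L = ωL = 240 Ω
X_C = 1/(ωC) = 159 Ω
Net reactance X = X_L − X_C = 80.6 Ω
Z = 8.96 + j80.6 Ω
|Z| = √(8.96² + 80.6²) = 81.1 Ω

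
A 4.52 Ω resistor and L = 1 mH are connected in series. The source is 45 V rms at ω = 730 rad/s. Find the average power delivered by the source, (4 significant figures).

X_L = ωL = 0.7300 Ω
Z = 4.520 + j0.7300 Ω
|Z| = √(4.520² + 0.7300²) = 4.579 Ω
∠Z = arctan(0.7300/4.520) = 9.174°
I = V/|Z| = 9.828 A
P = VI cos φ = 45 × 9.828 × cos(9.174°) = 436.6 W

436.6 W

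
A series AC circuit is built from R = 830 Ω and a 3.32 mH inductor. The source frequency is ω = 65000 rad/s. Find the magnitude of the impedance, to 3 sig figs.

X_L = ωL = 216 Ω
Z = 830 + j216 Ω
|Z| = √(830² + 216²) = 858 Ω

858 Ω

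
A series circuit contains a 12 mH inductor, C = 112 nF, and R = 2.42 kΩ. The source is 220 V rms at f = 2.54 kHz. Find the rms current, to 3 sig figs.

89.9 mA

ω = 2πf = 15960 rad/s
X_L = ωL = 192 Ω
X_C = 1/(ωC) = 559 Ω
Net reactance X = X_L − X_C = -368 Ω
Z = 2420 − j368 Ω
|Z| = √(2420² + 368²) = 2450 Ω
I = V/|Z| = 220/2450 = 89.9 mA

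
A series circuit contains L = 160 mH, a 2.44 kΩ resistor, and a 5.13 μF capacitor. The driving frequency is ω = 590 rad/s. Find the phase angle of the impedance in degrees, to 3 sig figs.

X_L = ωL = 94.4 Ω
X_C = 1/(ωC) = 330 Ω
Net reactance X = X_L − X_C = -236 Ω
Z = 2440 − j236 Ω
|Z| = √(2440² + 236²) = 2450 Ω
∠Z = arctan(-236/2440) = -5.52°

-5.52°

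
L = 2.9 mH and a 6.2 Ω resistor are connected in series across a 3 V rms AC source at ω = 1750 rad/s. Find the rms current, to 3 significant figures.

374 mA

X_L = ωL = 5.07 Ω
Z = 6.20 + j5.07 Ω
|Z| = √(6.20² + 5.07²) = 8.01 Ω
I = V/|Z| = 3/8.01 = 374 mA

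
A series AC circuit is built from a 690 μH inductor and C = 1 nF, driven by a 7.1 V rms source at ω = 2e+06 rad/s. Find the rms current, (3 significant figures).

8.07 mA

X_L = ωL = 1380 Ω
X_C = 1/(ωC) = 500 Ω
Net reactance X = X_L − X_C = 880 Ω
Z = j880 Ω
|Z| = √(0² + 880²) = 880 Ω
I = V/|Z| = 7.1/880 = 8.07 mA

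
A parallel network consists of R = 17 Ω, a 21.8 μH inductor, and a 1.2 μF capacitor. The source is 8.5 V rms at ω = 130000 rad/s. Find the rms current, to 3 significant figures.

1.75 A

X_L = ωL = 2.83 Ω
X_C = 1/(ωC) = 6.41 Ω
Parallel: admittances add. Y = 1/R + 1/(jωL) + jωC
Y = (0.0588 − j0.197) S
|Y| = 0.205 S → |Z| = 1/|Y| = 4.87 Ω, ∠Z = −∠Y = 73.4°
I = V/|Z| = 8.5/4.87 = 1.75 A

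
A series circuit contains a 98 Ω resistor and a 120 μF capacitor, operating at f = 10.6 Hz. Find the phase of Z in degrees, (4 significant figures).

-51.93°

ω = 2πf = 66.60 rad/s
X_C = 1/(ωC) = 125.1 Ω
Z = 98.00 − j125.1 Ω
|Z| = √(98.00² + 125.1²) = 158.9 Ω
∠Z = arctan(-125.1/98.00) = -51.93°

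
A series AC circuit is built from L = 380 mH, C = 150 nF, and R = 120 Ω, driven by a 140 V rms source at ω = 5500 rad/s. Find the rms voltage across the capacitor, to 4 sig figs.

191.5 V

X_L = ωL = 2090 Ω
X_C = 1/(ωC) = 1212 Ω
Net reactance X = X_L − X_C = 877.9 Ω
Z = 120.0 + j877.9 Ω
|Z| = √(120.0² + 877.9²) = 886.0 Ω
I = V/|Z| = 158.0 mA
V_C = I·|Z_C| = 0.1580 × 1212 = 191.5 V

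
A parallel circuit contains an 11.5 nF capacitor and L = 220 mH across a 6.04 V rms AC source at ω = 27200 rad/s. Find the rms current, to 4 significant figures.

X_L = ωL = 5984 Ω
X_C = 1/(ωC) = 3197 Ω
Parallel: admittances add. Y = 1/(jωL) + jωC
Y = (0 + j0.0001457) S
|Y| = 0.0001457 S → |Z| = 1/|Y| = 6864 Ω, ∠Z = −∠Y = -90.00°
I = V/|Z| = 6.04/6864 = 880.0 μA

880.0 μA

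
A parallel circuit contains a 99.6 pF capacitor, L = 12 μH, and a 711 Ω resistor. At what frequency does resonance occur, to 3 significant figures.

ω₀ = 1/√(LC) = 1/√(1.2e-05 × 9.96e-11) = 2.893e+07 rad/s
f₀ = ω₀/(2π) = 4.60 MHz

4.60 MHz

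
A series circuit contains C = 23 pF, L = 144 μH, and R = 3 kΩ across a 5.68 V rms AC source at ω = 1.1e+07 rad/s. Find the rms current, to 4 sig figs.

X_L = ωL = 1584 Ω
X_C = 1/(ωC) = 3953 Ω
Net reactance X = X_L − X_C = -2369 Ω
Z = 3000 − j2369 Ω
|Z| = √(3000² + 2369²) = 3822 Ω
I = V/|Z| = 5.68/3822 = 1.486 mA

1.486 mA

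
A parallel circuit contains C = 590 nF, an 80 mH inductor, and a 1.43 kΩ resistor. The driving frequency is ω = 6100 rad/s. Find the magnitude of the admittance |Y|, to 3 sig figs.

X_L = ωL = 488 Ω
X_C = 1/(ωC) = 278 Ω
Parallel: admittances add. Y = 1/R + 1/(jωL) + jωC
Y = (0.000699 + j0.00155) S
|Y| = 0.00170 S → |Z| = 1/|Y| = 588 Ω, ∠Z = −∠Y = -65.7°

1.70 mS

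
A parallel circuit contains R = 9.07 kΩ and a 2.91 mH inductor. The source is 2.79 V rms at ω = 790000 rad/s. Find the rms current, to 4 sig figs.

1.252 mA

X_L = ωL = 2299 Ω
Parallel: admittances add. Y = 1/R + 1/(jωL)
Y = (0.0001103 − j0.0004350) S
|Y| = 0.0004487 S → |Z| = 1/|Y| = 2228 Ω, ∠Z = −∠Y = 75.78°
I = V/|Z| = 2.79/2228 = 1.252 mA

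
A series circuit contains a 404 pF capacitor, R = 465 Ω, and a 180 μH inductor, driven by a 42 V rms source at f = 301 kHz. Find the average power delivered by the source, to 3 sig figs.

711 mW

ω = 2πf = 1.891e+06 rad/s
X_L = ωL = 340 Ω
X_C = 1/(ωC) = 1310 Ω
Net reactance X = X_L − X_C = -968 Ω
Z = 465 − j968 Ω
|Z| = √(465² + 968²) = 1070 Ω
∠Z = arctan(-968/465) = -64.4°
I = V/|Z| = 39.1 mA
P = VI cos φ = 42 × 0.0391 × cos(-64.4°) = 711 mW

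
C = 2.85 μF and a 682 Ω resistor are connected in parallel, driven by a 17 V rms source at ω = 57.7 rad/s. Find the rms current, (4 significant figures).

25.08 mA

X_C = 1/(ωC) = 6081 Ω
Parallel: admittances add. Y = 1/R + jωC
Y = (0.001466 + j0.0001644) S
|Y| = 0.001475 S → |Z| = 1/|Y| = 677.8 Ω, ∠Z = −∠Y = -6.399°
I = V/|Z| = 17/677.8 = 25.08 mA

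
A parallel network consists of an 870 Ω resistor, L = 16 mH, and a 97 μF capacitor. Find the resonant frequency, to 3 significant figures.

ω₀ = 1/√(LC) = 1/√(0.016 × 9.7e-05) = 802.7 rad/s
f₀ = ω₀/(2π) = 128 Hz

128 Hz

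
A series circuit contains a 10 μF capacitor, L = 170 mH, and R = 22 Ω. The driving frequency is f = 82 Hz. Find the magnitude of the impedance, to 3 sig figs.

109 Ω

ω = 2πf = 515.2 rad/s
X_L = ωL = 87.6 Ω
X_C = 1/(ωC) = 194 Ω
Net reactance X = X_L − X_C = -107 Ω
Z = 22.0 − j107 Ω
|Z| = √(22.0² + 107²) = 109 Ω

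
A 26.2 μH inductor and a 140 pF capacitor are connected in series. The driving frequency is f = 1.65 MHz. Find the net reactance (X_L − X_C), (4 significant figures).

ω = 2πf = 1.037e+07 rad/s
X_L = ωL = 271.6 Ω
X_C = 1/(ωC) = 689.0 Ω
X = 271.6 − 689.0 = -417.4 Ω

-417.4 Ω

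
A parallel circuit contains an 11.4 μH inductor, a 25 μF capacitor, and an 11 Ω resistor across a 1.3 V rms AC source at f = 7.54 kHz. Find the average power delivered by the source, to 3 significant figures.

ω = 2πf = 47380 rad/s
X_L = ωL = 0.540 Ω
X_C = 1/(ωC) = 0.844 Ω
Parallel: admittances add. Y = 1/R + 1/(jωL) + jωC
Y = (0.0909 − j0.667) S
|Y| = 0.673 S → |Z| = 1/|Y| = 1.49 Ω, ∠Z = −∠Y = 82.2°
I = V/|Z| = 875 mA
P = VI cos φ = 1.3 × 0.875 × cos(82.2°) = 154 mW

154 mW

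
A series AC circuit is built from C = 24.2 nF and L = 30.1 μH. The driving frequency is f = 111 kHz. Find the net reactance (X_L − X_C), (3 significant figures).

ω = 2πf = 697400 rad/s
X_L = ωL = 21.0 Ω
X_C = 1/(ωC) = 59.2 Ω
X = 21.0 − 59.2 = -38.3 Ω

-38.3 Ω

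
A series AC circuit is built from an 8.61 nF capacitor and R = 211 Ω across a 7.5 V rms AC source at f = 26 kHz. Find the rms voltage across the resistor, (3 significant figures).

2.13 V

ω = 2πf = 163400 rad/s
X_C = 1/(ωC) = 711 Ω
Z = 211 − j711 Ω
|Z| = √(211² + 711²) = 742 Ω
I = V/|Z| = 10.1 mA
V_R = I·|Z_R| = 0.0101 × 211 = 2.13 V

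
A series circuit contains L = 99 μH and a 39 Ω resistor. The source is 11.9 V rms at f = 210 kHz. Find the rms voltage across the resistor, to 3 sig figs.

ω = 2πf = 1.319e+06 rad/s
X_L = ωL = 131 Ω
Z = 39.0 + j131 Ω
|Z| = √(39.0² + 131²) = 136 Ω
I = V/|Z| = 87.3 mA
V_R = I·|Z_R| = 0.0873 × 39.0 = 3.40 V

3.40 V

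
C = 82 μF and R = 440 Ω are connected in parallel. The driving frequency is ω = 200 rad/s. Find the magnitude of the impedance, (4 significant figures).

X_C = 1/(ωC) = 60.98 Ω
Parallel: admittances add. Y = 1/R + jωC
Y = (0.002273 + j0.01640) S
|Y| = 0.01656 S → |Z| = 1/|Y| = 60.40 Ω, ∠Z = −∠Y = -82.11°

60.40 Ω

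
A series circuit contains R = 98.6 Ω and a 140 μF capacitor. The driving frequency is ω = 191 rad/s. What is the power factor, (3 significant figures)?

0.935

X_C = 1/(ωC) = 37.4 Ω
Z = 98.6 − j37.4 Ω
|Z| = √(98.6² + 37.4²) = 105 Ω
∠Z = arctan(-37.4/98.6) = -20.8°
cos φ = cos(-20.8°) = 0.935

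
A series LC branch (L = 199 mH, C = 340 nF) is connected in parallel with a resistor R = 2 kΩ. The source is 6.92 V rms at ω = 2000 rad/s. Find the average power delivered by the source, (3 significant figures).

X_L = ωL = 398 Ω
X_C = 1/(ωC) = 1470 Ω
Branch 1: Z₁ = R = 2000 Ω
Branch 2 (series LC): Z₂ = j(X_L − X_C) = −j1070 Ω
Parallel: Z = Z₁Z₂/(Z₁+Z₂), |Z| = 945 Ω, ∠Z = -61.8°
I = V/|Z| = 7.32 mA
P = VI cos φ = 6.92 × 0.00732 × cos(-61.8°) = 23.9 mW

23.9 mW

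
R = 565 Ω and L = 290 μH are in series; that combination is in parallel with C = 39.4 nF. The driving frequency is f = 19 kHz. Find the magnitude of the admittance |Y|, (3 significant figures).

4.92 mS

ω = 2πf = 119400 rad/s
X_L = ωL = 34.6 Ω
X_C = 1/(ωC) = 213 Ω
Branch 1 (R+jX_L): Z₁ = 565 + j34.6 Ω, |Z₁| = 566 Ω
Branch 2 (−jX_C): Z₂ = −j213 Ω
Parallel: Z = Z₁Z₂/(Z₁+Z₂), |Z| = 203 Ω, ∠Z = -69.0°
|Y| = 1/|Z| = 4.92 mS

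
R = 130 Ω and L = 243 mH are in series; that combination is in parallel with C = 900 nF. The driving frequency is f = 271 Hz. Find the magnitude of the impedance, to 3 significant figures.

ω = 2πf = 1703 rad/s
X_L = ωL = 414 Ω
X_C = 1/(ωC) = 653 Ω
Branch 1 (R+jX_L): Z₁ = 130 + j414 Ω, |Z₁| = 434 Ω
Branch 2 (−jX_C): Z₂ = −j653 Ω
Parallel: Z = Z₁Z₂/(Z₁+Z₂), |Z| = 1040 Ω, ∠Z = 44.0°

1040 Ω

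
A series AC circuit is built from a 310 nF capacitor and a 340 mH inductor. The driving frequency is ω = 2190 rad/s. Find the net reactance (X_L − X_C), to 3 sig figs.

-728 Ω

X_L = ωL = 745 Ω
X_C = 1/(ωC) = 1470 Ω
X = 745 − 1470 = -728 Ω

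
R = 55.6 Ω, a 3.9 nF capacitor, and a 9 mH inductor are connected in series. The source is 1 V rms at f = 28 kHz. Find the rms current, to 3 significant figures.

7.27 mA

ω = 2πf = 175900 rad/s
X_L = ωL = 1580 Ω
X_C = 1/(ωC) = 1460 Ω
Net reactance X = X_L − X_C = 126 Ω
Z = 55.6 + j126 Ω
|Z| = √(55.6² + 126²) = 138 Ω
I = V/|Z| = 1/138 = 7.27 mA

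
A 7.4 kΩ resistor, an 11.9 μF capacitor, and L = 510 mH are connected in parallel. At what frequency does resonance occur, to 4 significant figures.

ω₀ = 1/√(LC) = 1/√(0.51 × 1.19e-05) = 405.9 rad/s
f₀ = ω₀/(2π) = 64.60 Hz

64.60 Hz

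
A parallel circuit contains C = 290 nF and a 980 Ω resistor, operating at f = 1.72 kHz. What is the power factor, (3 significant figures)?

ω = 2πf = 10810 rad/s
X_C = 1/(ωC) = 319 Ω
Parallel: admittances add. Y = 1/R + jωC
Y = (0.00102 + j0.00313) S
|Y| = 0.00330 S → |Z| = 1/|Y| = 303 Ω, ∠Z = −∠Y = -72.0°
cos φ = cos(-72.0°) = 0.310

0.310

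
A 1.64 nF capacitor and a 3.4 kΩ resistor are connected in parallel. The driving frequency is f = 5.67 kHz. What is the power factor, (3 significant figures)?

0.981

ω = 2πf = 35630 rad/s
X_C = 1/(ωC) = 17100 Ω
Parallel: admittances add. Y = 1/R + jωC
Y = (0.000294 + j5.84e-05) S
|Y| = 0.000300 S → |Z| = 1/|Y| = 3330 Ω, ∠Z = −∠Y = -11.2°
cos φ = cos(-11.2°) = 0.981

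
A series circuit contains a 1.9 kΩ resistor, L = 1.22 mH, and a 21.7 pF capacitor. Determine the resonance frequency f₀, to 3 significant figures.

978 kHz

ω₀ = 1/√(LC) = 1/√(0.00122 × 2.17e-11) = 6.146e+06 rad/s
f₀ = ω₀/(2π) = 978 kHz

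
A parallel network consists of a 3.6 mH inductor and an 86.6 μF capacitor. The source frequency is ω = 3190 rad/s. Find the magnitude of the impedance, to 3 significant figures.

5.29 Ω

X_L = ωL = 11.5 Ω
X_C = 1/(ωC) = 3.62 Ω
Parallel: admittances add. Y = 1/(jωL) + jωC
Y = (0 + j0.189) S
|Y| = 0.189 S → |Z| = 1/|Y| = 5.29 Ω, ∠Z = −∠Y = -90.0°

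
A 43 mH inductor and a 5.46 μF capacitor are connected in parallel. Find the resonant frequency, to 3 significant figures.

ω₀ = 1/√(LC) = 1/√(0.043 × 5.46e-06) = 2064 rad/s
f₀ = ω₀/(2π) = 328 Hz

328 Hz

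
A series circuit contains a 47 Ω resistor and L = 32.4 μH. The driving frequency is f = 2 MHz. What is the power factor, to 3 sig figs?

ω = 2πf = 1.257e+07 rad/s
X_L = ωL = 407 Ω
Z = 47.0 + j407 Ω
|Z| = √(47.0² + 407²) = 410 Ω
∠Z = arctan(407/47.0) = 83.4°
cos φ = cos(83.4°) = 0.115

0.115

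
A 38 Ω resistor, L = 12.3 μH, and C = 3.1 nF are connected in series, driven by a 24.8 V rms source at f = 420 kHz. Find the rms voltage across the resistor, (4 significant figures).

9.667 V

ω = 2πf = 2.639e+06 rad/s
X_L = ωL = 32.46 Ω
X_C = 1/(ωC) = 122.2 Ω
Net reactance X = X_L − X_C = -89.78 Ω
Z = 38.00 − j89.78 Ω
|Z| = √(38.00² + 89.78²) = 97.49 Ω
I = V/|Z| = 254.4 mA
V_R = I·|Z_R| = 0.2544 × 38.00 = 9.667 V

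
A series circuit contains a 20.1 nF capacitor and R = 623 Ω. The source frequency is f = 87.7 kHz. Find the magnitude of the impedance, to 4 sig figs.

629.5 Ω

ω = 2πf = 551000 rad/s
X_C = 1/(ωC) = 90.29 Ω
Z = 623.0 − j90.29 Ω
|Z| = √(623.0² + 90.29²) = 629.5 Ω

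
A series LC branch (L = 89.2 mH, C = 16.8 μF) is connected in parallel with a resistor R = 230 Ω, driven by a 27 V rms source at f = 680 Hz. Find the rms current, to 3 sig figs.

ω = 2πf = 4273 rad/s
X_L = ωL = 381 Ω
X_C = 1/(ωC) = 13.9 Ω
Branch 1: Z₁ = R = 230 Ω
Branch 2 (series LC): Z₂ = j(X_L − X_C) = j367 Ω
Parallel: Z = Z₁Z₂/(Z₁+Z₂), |Z| = 195 Ω, ∠Z = 32.1°
I = V/|Z| = 27/195 = 139 mA

139 mA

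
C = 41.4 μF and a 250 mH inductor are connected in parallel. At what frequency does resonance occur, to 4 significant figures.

49.47 Hz

ω₀ = 1/√(LC) = 1/√(0.25 × 4.14e-05) = 310.8 rad/s
f₀ = ω₀/(2π) = 49.47 Hz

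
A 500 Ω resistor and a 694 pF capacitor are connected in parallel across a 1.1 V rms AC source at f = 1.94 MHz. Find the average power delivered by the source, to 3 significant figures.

2.42 mW

ω = 2πf = 1.219e+07 rad/s
X_C = 1/(ωC) = 118 Ω
Parallel: admittances add. Y = 1/R + jωC
Y = (0.00200 + j0.00846) S
|Y| = 0.00869 S → |Z| = 1/|Y| = 115 Ω, ∠Z = −∠Y = -76.7°
I = V/|Z| = 9.56 mA
P = VI cos φ = 1.1 × 0.00956 × cos(-76.7°) = 2.42 mW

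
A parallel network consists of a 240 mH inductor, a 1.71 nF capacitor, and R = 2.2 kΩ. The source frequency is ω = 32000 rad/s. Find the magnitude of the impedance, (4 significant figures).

2170 Ω

X_L = ωL = 7680 Ω
X_C = 1/(ωC) = 18270 Ω
Parallel: admittances add. Y = 1/R + 1/(jωL) + jωC
Y = (0.0004545 − j7.549e-05) S
|Y| = 0.0004608 S → |Z| = 1/|Y| = 2170 Ω, ∠Z = −∠Y = 9.429°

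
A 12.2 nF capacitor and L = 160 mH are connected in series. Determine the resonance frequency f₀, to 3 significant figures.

ω₀ = 1/√(LC) = 1/√(0.16 × 1.22e-08) = 22630 rad/s
f₀ = ω₀/(2π) = 3.60 kHz

3.60 kHz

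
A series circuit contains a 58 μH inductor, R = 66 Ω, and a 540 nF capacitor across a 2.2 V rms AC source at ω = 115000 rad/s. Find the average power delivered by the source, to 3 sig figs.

71.9 mW

X_L = ωL = 6.67 Ω
X_C = 1/(ωC) = 16.1 Ω
Net reactance X = X_L − X_C = -9.43 Ω
Z = 66.0 − j9.43 Ω
|Z| = √(66.0² + 9.43²) = 66.7 Ω
∠Z = arctan(-9.43/66.0) = -8.13°
I = V/|Z| = 33.0 mA
P = VI cos φ = 2.2 × 0.0330 × cos(-8.13°) = 71.9 mW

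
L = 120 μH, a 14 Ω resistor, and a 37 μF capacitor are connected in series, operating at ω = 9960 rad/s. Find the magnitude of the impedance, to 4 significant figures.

X_L = ωL = 1.195 Ω
X_C = 1/(ωC) = 2.714 Ω
Net reactance X = X_L − X_C = -1.518 Ω
Z = 14.00 − j1.518 Ω
|Z| = √(14.00² + 1.518²) = 14.08 Ω

14.08 Ω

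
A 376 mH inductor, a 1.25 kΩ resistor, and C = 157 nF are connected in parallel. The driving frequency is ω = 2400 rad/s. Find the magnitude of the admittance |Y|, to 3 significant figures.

X_L = ωL = 902 Ω
X_C = 1/(ωC) = 2650 Ω
Parallel: admittances add. Y = 1/R + 1/(jωL) + jωC
Y = (0.000800 − j0.000731) S
|Y| = 0.00108 S → |Z| = 1/|Y| = 923 Ω, ∠Z = −∠Y = 42.4°

1.08 mS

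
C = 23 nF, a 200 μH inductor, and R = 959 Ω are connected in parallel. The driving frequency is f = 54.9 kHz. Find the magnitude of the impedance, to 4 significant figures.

150.5 Ω

ω = 2πf = 344900 rad/s
X_L = ωL = 68.99 Ω
X_C = 1/(ωC) = 126.0 Ω
Parallel: admittances add. Y = 1/R + 1/(jωL) + jωC
Y = (0.001043 − j0.006561) S
|Y| = 0.006644 S → |Z| = 1/|Y| = 150.5 Ω, ∠Z = −∠Y = 80.97°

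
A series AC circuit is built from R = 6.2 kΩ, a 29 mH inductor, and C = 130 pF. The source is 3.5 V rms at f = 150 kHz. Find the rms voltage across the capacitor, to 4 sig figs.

ω = 2πf = 942500 rad/s
X_L = ωL = 27330 Ω
X_C = 1/(ωC) = 8162 Ω
Net reactance X = X_L − X_C = 19170 Ω
Z = 6200 + j19170 Ω
|Z| = √(6200² + 19170²) = 20150 Ω
I = V/|Z| = 173.7 μA
V_C = I·|Z_C| = 0.0001737 × 8162 = 1.418 V

1.418 V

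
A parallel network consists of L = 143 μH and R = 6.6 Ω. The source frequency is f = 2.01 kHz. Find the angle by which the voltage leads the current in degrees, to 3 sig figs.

ω = 2πf = 12630 rad/s
X_L = ωL = 1.81 Ω
Parallel: admittances add. Y = 1/R + 1/(jωL)
Y = (0.152 − j0.554) S
|Y| = 0.574 S → |Z| = 1/|Y| = 1.74 Ω, ∠Z = −∠Y = 74.7°

74.7°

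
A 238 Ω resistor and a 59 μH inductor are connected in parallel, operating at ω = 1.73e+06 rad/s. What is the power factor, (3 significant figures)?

X_L = ωL = 102 Ω
Parallel: admittances add. Y = 1/R + 1/(jωL)
Y = (0.00420 − j0.00980) S
|Y| = 0.0107 S → |Z| = 1/|Y| = 93.8 Ω, ∠Z = −∠Y = 66.8°
cos φ = cos(66.8°) = 0.394

0.394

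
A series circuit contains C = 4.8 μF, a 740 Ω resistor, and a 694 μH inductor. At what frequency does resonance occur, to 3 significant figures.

ω₀ = 1/√(LC) = 1/√(0.000694 × 4.8e-06) = 17330 rad/s
f₀ = ω₀/(2π) = 2.76 kHz

2.76 kHz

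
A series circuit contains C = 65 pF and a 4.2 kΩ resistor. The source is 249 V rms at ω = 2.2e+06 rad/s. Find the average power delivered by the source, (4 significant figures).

3.913 W

X_C = 1/(ωC) = 6993 Ω
Z = 4200 − j6993 Ω
|Z| = √(4200² + 6993²) = 8157 Ω
∠Z = arctan(-6993/4200) = -59.01°
I = V/|Z| = 30.52 mA
P = VI cos φ = 249 × 0.03052 × cos(-59.01°) = 3.913 W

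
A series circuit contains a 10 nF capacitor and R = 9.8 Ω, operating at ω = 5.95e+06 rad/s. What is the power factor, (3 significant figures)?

X_C = 1/(ωC) = 16.8 Ω
Z = 9.80 − j16.8 Ω
|Z| = √(9.80² + 16.8²) = 19.5 Ω
∠Z = arctan(-16.8/9.80) = -59.8°
cos φ = cos(-59.8°) = 0.504

0.504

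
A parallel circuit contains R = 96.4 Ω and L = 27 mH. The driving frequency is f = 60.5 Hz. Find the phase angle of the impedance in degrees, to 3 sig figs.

83.9°

ω = 2πf = 380.1 rad/s
X_L = ωL = 10.3 Ω
Parallel: admittances add. Y = 1/R + 1/(jωL)
Y = (0.0104 − j0.0974) S
|Y| = 0.0980 S → |Z| = 1/|Y| = 10.2 Ω, ∠Z = −∠Y = 83.9°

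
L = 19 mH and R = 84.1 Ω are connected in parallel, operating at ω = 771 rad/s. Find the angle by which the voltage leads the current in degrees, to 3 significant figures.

X_L = ωL = 14.6 Ω
Parallel: admittances add. Y = 1/R + 1/(jωL)
Y = (0.0119 − j0.0683) S
|Y| = 0.0693 S → |Z| = 1/|Y| = 14.4 Ω, ∠Z = −∠Y = 80.1°

80.1°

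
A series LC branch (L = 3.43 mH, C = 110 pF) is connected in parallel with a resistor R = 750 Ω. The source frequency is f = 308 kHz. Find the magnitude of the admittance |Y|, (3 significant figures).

ω = 2πf = 1.935e+06 rad/s
X_L = ωL = 6640 Ω
X_C = 1/(ωC) = 4700 Ω
Branch 1: Z₁ = R = 750 Ω
Branch 2 (series LC): Z₂ = j(X_L − X_C) = j1940 Ω
Parallel: Z = Z₁Z₂/(Z₁+Z₂), |Z| = 700 Ω, ∠Z = 21.1°
|Y| = 1/|Z| = 1.43 mS

1.43 mS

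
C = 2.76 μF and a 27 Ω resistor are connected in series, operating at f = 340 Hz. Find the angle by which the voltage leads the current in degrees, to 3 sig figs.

-81.0°

ω = 2πf = 2136 rad/s
X_C = 1/(ωC) = 170 Ω
Z = 27.0 − j170 Ω
|Z| = √(27.0² + 170²) = 172 Ω
∠Z = arctan(-170/27.0) = -81.0°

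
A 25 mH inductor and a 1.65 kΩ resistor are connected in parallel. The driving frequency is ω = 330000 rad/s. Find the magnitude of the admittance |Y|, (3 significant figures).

X_L = ωL = 8250 Ω
Parallel: admittances add. Y = 1/R + 1/(jωL)
Y = (0.000606 − j0.000121) S
|Y| = 0.000618 S → |Z| = 1/|Y| = 1620 Ω, ∠Z = −∠Y = 11.3°

618 μS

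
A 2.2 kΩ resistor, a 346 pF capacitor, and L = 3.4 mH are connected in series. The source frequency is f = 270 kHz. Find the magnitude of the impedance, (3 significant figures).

4620 Ω

ω = 2πf = 1.696e+06 rad/s
X_L = ωL = 5770 Ω
X_C = 1/(ωC) = 1700 Ω
Net reactance X = X_L − X_C = 4060 Ω
Z = 2200 + j4060 Ω
|Z| = √(2200² + 4060²) = 4620 Ω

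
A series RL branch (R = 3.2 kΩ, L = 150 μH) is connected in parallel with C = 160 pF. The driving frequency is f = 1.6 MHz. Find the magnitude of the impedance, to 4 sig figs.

662.3 Ω

ω = 2πf = 1.005e+07 rad/s
X_L = ωL = 1508 Ω
X_C = 1/(ωC) = 621.7 Ω
Branch 1 (R+jX_L): Z₁ = 3200 + j1508 Ω, |Z₁| = 3538 Ω
Branch 2 (−jX_C): Z₂ = −j621.7 Ω
Parallel: Z = Z₁Z₂/(Z₁+Z₂), |Z| = 662.3 Ω, ∠Z = -80.25°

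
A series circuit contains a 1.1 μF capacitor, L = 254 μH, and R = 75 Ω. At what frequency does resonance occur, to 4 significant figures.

ω₀ = 1/√(LC) = 1/√(0.000254 × 1.1e-06) = 59830 rad/s
f₀ = ω₀/(2π) = 9.522 kHz

9.522 kHz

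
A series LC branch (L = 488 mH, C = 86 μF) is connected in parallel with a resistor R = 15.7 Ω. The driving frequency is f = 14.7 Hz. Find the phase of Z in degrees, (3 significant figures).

-11.0°

ω = 2πf = 92.36 rad/s
X_L = ωL = 45.1 Ω
X_C = 1/(ωC) = 126 Ω
Branch 1: Z₁ = R = 15.7 Ω
Branch 2 (series LC): Z₂ = j(X_L − X_C) = −j80.8 Ω
Parallel: Z = Z₁Z₂/(Z₁+Z₂), |Z| = 15.4 Ω, ∠Z = -11.0°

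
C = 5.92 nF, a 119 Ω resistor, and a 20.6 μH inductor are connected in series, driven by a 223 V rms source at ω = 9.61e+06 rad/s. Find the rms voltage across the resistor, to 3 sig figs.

X_L = ωL = 198 Ω
X_C = 1/(ωC) = 17.6 Ω
Net reactance X = X_L − X_C = 180 Ω
Z = 119 + j180 Ω
|Z| = √(119² + 180²) = 216 Ω
I = V/|Z| = 1.03 A
V_R = I·|Z_R| = 1.03 × 119 = 123 V

123 V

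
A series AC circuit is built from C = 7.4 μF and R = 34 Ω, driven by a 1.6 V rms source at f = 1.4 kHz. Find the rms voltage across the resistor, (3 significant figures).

ω = 2πf = 8796 rad/s
X_C = 1/(ωC) = 15.4 Ω
Z = 34.0 − j15.4 Ω
|Z| = √(34.0² + 15.4²) = 37.3 Ω
I = V/|Z| = 42.9 mA
V_R = I·|Z_R| = 0.0429 × 34.0 = 1.46 V

1.46 V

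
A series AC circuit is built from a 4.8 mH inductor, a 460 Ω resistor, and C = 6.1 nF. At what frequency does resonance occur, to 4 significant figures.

ω₀ = 1/√(LC) = 1/√(0.0048 × 6.1e-09) = 184800 rad/s
f₀ = ω₀/(2π) = 29.41 kHz

29.41 kHz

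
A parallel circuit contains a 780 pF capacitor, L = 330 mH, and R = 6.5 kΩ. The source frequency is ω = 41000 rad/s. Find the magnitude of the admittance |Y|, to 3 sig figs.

159 μS

X_L = ωL = 13500 Ω
X_C = 1/(ωC) = 31300 Ω
Parallel: admittances add. Y = 1/R + 1/(jωL) + jωC
Y = (0.000154 − j4.19e-05) S
|Y| = 0.000159 S → |Z| = 1/|Y| = 6270 Ω, ∠Z = −∠Y = 15.2°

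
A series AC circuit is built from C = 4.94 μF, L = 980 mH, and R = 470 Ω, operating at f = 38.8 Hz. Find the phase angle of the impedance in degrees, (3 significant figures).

-51.5°

ω = 2πf = 243.8 rad/s
X_L = ωL = 239 Ω
X_C = 1/(ωC) = 830 Ω
Net reactance X = X_L − X_C = -591 Ω
Z = 470 − j591 Ω
|Z| = √(470² + 591²) = 755 Ω
∠Z = arctan(-591/470) = -51.5°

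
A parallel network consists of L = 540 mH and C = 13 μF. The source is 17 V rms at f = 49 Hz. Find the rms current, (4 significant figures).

ω = 2πf = 307.9 rad/s
X_L = ωL = 166.3 Ω
X_C = 1/(ωC) = 249.9 Ω
Parallel: admittances add. Y = 1/(jωL) + jωC
Y = (0 − j0.002013) S
|Y| = 0.002013 S → |Z| = 1/|Y| = 496.9 Ω, ∠Z = −∠Y = 90.00°
I = V/|Z| = 17/496.9 = 34.21 mA

34.21 mA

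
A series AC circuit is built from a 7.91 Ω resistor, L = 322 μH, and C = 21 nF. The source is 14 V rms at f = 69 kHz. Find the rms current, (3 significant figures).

455 mA

ω = 2πf = 433500 rad/s
X_L = ωL = 140 Ω
X_C = 1/(ωC) = 110 Ω
Net reactance X = X_L − X_C = 29.8 Ω
Z = 7.91 + j29.8 Ω
|Z| = √(7.91² + 29.8²) = 30.8 Ω
I = V/|Z| = 14/30.8 = 455 mA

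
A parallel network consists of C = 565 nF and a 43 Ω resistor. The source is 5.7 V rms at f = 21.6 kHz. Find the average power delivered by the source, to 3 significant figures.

756 mW

ω = 2πf = 135700 rad/s
X_C = 1/(ωC) = 13.0 Ω
Parallel: admittances add. Y = 1/R + jωC
Y = (0.0233 + j0.0767) S
|Y| = 0.0801 S → |Z| = 1/|Y| = 12.5 Ω, ∠Z = −∠Y = -73.1°
I = V/|Z| = 457 mA
P = VI cos φ = 5.7 × 0.457 × cos(-73.1°) = 756 mW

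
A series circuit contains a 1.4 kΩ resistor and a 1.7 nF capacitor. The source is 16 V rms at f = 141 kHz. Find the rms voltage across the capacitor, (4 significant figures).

6.856 V

ω = 2πf = 885900 rad/s
X_C = 1/(ωC) = 664.0 Ω
Z = 1400 − j664.0 Ω
|Z| = √(1400² + 664.0²) = 1549 Ω
I = V/|Z| = 10.33 mA
V_C = I·|Z_C| = 0.01033 × 664.0 = 6.856 V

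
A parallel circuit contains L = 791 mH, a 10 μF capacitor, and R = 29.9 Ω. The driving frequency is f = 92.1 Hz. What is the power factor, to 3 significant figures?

ω = 2πf = 578.7 rad/s
X_L = ωL = 458 Ω
X_C = 1/(ωC) = 173 Ω
Parallel: admittances add. Y = 1/R + 1/(jωL) + jωC
Y = (0.0334 + j0.00360) S
|Y| = 0.0336 S → |Z| = 1/|Y| = 29.7 Ω, ∠Z = −∠Y = -6.15°
cos φ = cos(-6.15°) = 0.994

0.994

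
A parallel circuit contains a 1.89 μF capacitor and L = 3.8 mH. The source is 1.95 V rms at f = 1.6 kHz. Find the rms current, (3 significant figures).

14.0 mA

ω = 2πf = 10050 rad/s
X_L = ωL = 38.2 Ω
X_C = 1/(ωC) = 52.6 Ω
Parallel: admittances add. Y = 1/(jωL) + jωC
Y = (0 − j0.00718) S
|Y| = 0.00718 S → |Z| = 1/|Y| = 139 Ω, ∠Z = −∠Y = 90.0°
I = V/|Z| = 1.95/139 = 14.0 mA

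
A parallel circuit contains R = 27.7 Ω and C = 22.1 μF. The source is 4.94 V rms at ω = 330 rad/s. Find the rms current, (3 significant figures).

182 mA

X_C = 1/(ωC) = 137 Ω
Parallel: admittances add. Y = 1/R + jωC
Y = (0.0361 + j0.00729) S
|Y| = 0.0368 S → |Z| = 1/|Y| = 27.2 Ω, ∠Z = −∠Y = -11.4°
I = V/|Z| = 4.94/27.2 = 182 mA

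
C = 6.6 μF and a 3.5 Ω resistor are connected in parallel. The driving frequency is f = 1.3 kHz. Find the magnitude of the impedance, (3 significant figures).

3.44 Ω

ω = 2πf = 8168 rad/s
X_C = 1/(ωC) = 18.5 Ω
Parallel: admittances add. Y = 1/R + jωC
Y = (0.286 + j0.0539) S
|Y| = 0.291 S → |Z| = 1/|Y| = 3.44 Ω, ∠Z = −∠Y = -10.7°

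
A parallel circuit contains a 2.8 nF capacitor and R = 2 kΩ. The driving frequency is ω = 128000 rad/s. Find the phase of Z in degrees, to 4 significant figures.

-35.63°

X_C = 1/(ωC) = 2790 Ω
Parallel: admittances add. Y = 1/R + jωC
Y = (0.0005000 + j0.0003584) S
|Y| = 0.0006152 S → |Z| = 1/|Y| = 1626 Ω, ∠Z = −∠Y = -35.63°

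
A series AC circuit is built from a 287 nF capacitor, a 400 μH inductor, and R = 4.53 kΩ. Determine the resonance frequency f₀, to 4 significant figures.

14.85 kHz

ω₀ = 1/√(LC) = 1/√(0.0004 × 2.87e-07) = 93330 rad/s
f₀ = ω₀/(2π) = 14.85 kHz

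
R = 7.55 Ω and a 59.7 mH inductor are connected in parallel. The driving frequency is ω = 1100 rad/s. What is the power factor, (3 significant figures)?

X_L = ωL = 65.7 Ω
Parallel: admittances add. Y = 1/R + 1/(jωL)
Y = (0.132 − j0.0152) S
|Y| = 0.133 S → |Z| = 1/|Y| = 7.50 Ω, ∠Z = −∠Y = 6.56°
cos φ = cos(6.56°) = 0.993

0.993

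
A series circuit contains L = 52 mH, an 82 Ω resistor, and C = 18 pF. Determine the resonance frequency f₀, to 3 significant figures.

ω₀ = 1/√(LC) = 1/√(0.052 × 1.8e-11) = 1.034e+06 rad/s
f₀ = ω₀/(2π) = 165 kHz

165 kHz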